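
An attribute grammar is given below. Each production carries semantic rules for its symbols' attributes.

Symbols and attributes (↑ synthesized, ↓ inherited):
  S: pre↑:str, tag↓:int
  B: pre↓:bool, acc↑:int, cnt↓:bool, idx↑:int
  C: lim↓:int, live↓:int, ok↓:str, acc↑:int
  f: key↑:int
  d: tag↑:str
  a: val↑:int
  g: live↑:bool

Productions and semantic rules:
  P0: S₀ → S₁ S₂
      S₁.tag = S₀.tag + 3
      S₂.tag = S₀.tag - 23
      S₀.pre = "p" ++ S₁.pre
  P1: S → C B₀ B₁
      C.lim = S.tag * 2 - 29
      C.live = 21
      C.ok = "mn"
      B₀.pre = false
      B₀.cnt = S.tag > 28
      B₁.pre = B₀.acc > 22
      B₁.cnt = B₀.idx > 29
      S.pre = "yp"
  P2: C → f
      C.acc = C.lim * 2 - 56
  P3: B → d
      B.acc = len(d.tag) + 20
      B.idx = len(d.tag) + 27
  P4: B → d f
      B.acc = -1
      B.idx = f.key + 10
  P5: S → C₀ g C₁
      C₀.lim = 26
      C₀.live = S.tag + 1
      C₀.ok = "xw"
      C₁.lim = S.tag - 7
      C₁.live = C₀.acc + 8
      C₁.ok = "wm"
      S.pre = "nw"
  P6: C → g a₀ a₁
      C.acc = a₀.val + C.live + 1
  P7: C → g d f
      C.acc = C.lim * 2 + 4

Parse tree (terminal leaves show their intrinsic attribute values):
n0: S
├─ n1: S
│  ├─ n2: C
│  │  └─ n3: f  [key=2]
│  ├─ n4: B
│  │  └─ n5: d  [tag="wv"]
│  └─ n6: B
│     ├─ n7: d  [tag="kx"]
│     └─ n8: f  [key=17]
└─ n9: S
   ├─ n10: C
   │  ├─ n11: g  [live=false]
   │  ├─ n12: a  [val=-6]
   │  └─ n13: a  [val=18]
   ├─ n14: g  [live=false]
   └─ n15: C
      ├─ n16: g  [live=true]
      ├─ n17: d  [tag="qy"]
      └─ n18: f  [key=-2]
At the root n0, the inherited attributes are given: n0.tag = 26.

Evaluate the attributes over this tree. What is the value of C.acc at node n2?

1. n0.tag = 26  [given at root]
2. n1.tag = 29  [S₀.tag + 3]
3. n2.lim = 29  [S.tag * 2 - 29]
4. n2.live = 21  [21]
5. n2.ok = "mn"  ["mn"]
6. n3.key = 2  [terminal]
7. n2.acc = 2  [C.lim * 2 - 56]
8. n4.pre = false  [false]
9. n4.cnt = true  [S.tag > 28]
10. n5.tag = "wv"  [terminal]
11. n4.acc = 22  [len(d.tag) + 20]
12. n4.idx = 29  [len(d.tag) + 27]
13. n6.pre = false  [B₀.acc > 22]
14. n6.cnt = false  [B₀.idx > 29]
15. n7.tag = "kx"  [terminal]
16. n8.key = 17  [terminal]
17. n6.acc = -1  [-1]
18. n6.idx = 27  [f.key + 10]
19. n1.pre = "yp"  ["yp"]
20. n9.tag = 3  [S₀.tag - 23]
21. n10.lim = 26  [26]
22. n10.live = 4  [S.tag + 1]
23. n10.ok = "xw"  ["xw"]
24. n11.live = false  [terminal]
25. n12.val = -6  [terminal]
26. n13.val = 18  [terminal]
27. n10.acc = -1  [a₀.val + C.live + 1]
28. n14.live = false  [terminal]
29. n15.lim = -4  [S.tag - 7]
30. n15.live = 7  [C₀.acc + 8]
31. n15.ok = "wm"  ["wm"]
32. n16.live = true  [terminal]
33. n17.tag = "qy"  [terminal]
34. n18.key = -2  [terminal]
35. n15.acc = -4  [C.lim * 2 + 4]
36. n9.pre = "nw"  ["nw"]
37. n0.pre = "pyp"  ["p" ++ S₁.pre]

2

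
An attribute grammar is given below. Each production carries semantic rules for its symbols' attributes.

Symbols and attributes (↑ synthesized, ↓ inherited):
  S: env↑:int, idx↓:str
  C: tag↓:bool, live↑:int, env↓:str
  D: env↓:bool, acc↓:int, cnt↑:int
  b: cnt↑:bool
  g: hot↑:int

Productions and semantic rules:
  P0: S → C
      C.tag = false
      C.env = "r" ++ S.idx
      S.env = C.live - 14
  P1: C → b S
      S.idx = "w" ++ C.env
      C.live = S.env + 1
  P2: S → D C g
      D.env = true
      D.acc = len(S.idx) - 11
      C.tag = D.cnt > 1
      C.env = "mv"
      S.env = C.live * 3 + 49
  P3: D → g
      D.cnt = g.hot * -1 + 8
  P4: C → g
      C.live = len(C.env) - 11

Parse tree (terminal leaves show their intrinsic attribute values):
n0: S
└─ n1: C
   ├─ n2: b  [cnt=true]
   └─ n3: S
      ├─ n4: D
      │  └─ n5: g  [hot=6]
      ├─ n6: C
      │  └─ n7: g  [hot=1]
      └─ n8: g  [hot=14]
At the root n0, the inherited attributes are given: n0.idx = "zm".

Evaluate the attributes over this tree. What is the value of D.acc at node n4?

1. n0.idx = "zm"  [given at root]
2. n1.tag = false  [false]
3. n1.env = "rzm"  ["r" ++ S.idx]
4. n2.cnt = true  [terminal]
5. n3.idx = "wrzm"  ["w" ++ C.env]
6. n4.env = true  [true]
7. n4.acc = -7  [len(S.idx) - 11]
8. n5.hot = 6  [terminal]
9. n4.cnt = 2  [g.hot * -1 + 8]
10. n6.tag = true  [D.cnt > 1]
11. n6.env = "mv"  ["mv"]
12. n7.hot = 1  [terminal]
13. n6.live = -9  [len(C.env) - 11]
14. n8.hot = 14  [terminal]
15. n3.env = 22  [C.live * 3 + 49]
16. n1.live = 23  [S.env + 1]
17. n0.env = 9  [C.live - 14]

-7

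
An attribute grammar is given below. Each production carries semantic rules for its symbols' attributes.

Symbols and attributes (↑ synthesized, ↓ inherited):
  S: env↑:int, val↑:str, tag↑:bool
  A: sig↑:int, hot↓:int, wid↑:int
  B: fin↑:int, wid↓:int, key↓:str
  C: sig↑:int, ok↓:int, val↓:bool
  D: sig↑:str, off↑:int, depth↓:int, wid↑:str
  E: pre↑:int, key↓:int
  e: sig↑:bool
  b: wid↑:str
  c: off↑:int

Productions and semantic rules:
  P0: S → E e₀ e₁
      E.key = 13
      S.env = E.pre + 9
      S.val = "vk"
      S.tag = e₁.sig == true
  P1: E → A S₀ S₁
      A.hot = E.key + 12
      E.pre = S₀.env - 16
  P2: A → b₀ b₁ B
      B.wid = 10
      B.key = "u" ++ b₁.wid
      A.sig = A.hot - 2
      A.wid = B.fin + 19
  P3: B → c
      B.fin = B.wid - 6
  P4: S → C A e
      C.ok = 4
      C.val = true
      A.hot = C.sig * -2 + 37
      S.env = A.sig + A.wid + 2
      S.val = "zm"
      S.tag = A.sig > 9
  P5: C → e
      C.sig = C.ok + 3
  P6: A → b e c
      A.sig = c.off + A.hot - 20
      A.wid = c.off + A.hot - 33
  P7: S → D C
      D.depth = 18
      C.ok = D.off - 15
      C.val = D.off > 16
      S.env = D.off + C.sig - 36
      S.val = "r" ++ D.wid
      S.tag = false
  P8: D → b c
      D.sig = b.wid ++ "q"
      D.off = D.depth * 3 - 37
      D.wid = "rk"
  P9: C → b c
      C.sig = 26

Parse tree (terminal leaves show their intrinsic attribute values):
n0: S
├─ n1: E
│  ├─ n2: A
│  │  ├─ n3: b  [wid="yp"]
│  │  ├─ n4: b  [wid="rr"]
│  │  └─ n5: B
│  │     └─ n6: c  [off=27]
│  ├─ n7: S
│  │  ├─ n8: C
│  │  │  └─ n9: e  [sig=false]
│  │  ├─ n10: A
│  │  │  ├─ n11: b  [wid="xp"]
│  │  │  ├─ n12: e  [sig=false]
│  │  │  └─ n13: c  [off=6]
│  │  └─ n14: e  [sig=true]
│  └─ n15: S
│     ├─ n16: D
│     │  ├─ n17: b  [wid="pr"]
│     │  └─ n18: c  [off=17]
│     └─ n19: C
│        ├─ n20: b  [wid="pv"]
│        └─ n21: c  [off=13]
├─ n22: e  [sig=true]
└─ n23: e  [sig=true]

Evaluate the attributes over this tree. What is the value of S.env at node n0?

0

1. n1.key = 13  [13]
2. n2.hot = 25  [E.key + 12]
3. n3.wid = "yp"  [terminal]
4. n4.wid = "rr"  [terminal]
5. n5.wid = 10  [10]
6. n5.key = "urr"  ["u" ++ b₁.wid]
7. n6.off = 27  [terminal]
8. n5.fin = 4  [B.wid - 6]
9. n2.sig = 23  [A.hot - 2]
10. n2.wid = 23  [B.fin + 19]
11. n8.ok = 4  [4]
12. n8.val = true  [true]
13. n9.sig = false  [terminal]
14. n8.sig = 7  [C.ok + 3]
15. n10.hot = 23  [C.sig * -2 + 37]
16. n11.wid = "xp"  [terminal]
17. n12.sig = false  [terminal]
18. n13.off = 6  [terminal]
19. n10.sig = 9  [c.off + A.hot - 20]
20. n10.wid = -4  [c.off + A.hot - 33]
21. n14.sig = true  [terminal]
22. n7.env = 7  [A.sig + A.wid + 2]
23. n7.val = "zm"  ["zm"]
24. n7.tag = false  [A.sig > 9]
25. n16.depth = 18  [18]
26. n17.wid = "pr"  [terminal]
27. n18.off = 17  [terminal]
28. n16.sig = "prq"  [b.wid ++ "q"]
29. n16.off = 17  [D.depth * 3 - 37]
30. n16.wid = "rk"  ["rk"]
31. n19.ok = 2  [D.off - 15]
32. n19.val = true  [D.off > 16]
33. n20.wid = "pv"  [terminal]
34. n21.off = 13  [terminal]
35. n19.sig = 26  [26]
36. n15.env = 7  [D.off + C.sig - 36]
37. n15.val = "rrk"  ["r" ++ D.wid]
38. n15.tag = false  [false]
39. n1.pre = -9  [S₀.env - 16]
40. n22.sig = true  [terminal]
41. n23.sig = true  [terminal]
42. n0.env = 0  [E.pre + 9]
43. n0.val = "vk"  ["vk"]
44. n0.tag = true  [e₁.sig == true]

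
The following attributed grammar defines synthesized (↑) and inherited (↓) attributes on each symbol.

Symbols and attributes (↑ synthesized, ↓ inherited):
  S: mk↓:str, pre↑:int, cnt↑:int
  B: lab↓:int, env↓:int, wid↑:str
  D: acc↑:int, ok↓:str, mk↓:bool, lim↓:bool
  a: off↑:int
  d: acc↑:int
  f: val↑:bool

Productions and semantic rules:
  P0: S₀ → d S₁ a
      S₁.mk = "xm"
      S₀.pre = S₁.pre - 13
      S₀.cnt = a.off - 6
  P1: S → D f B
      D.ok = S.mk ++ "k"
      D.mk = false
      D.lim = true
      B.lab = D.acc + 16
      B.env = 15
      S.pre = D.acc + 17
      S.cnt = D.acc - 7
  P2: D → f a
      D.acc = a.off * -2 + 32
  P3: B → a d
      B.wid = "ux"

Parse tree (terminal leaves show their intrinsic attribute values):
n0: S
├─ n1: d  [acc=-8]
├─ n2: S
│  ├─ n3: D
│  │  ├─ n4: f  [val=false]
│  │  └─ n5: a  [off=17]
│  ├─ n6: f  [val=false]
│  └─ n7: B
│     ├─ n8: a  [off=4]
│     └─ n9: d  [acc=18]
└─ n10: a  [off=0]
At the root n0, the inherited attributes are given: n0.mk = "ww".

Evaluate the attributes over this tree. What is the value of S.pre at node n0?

1. n0.mk = "ww"  [given at root]
2. n1.acc = -8  [terminal]
3. n2.mk = "xm"  ["xm"]
4. n3.ok = "xmk"  [S.mk ++ "k"]
5. n3.mk = false  [false]
6. n3.lim = true  [true]
7. n4.val = false  [terminal]
8. n5.off = 17  [terminal]
9. n3.acc = -2  [a.off * -2 + 32]
10. n6.val = false  [terminal]
11. n7.lab = 14  [D.acc + 16]
12. n7.env = 15  [15]
13. n8.off = 4  [terminal]
14. n9.acc = 18  [terminal]
15. n7.wid = "ux"  ["ux"]
16. n2.pre = 15  [D.acc + 17]
17. n2.cnt = -9  [D.acc - 7]
18. n10.off = 0  [terminal]
19. n0.pre = 2  [S₁.pre - 13]
20. n0.cnt = -6  [a.off - 6]

2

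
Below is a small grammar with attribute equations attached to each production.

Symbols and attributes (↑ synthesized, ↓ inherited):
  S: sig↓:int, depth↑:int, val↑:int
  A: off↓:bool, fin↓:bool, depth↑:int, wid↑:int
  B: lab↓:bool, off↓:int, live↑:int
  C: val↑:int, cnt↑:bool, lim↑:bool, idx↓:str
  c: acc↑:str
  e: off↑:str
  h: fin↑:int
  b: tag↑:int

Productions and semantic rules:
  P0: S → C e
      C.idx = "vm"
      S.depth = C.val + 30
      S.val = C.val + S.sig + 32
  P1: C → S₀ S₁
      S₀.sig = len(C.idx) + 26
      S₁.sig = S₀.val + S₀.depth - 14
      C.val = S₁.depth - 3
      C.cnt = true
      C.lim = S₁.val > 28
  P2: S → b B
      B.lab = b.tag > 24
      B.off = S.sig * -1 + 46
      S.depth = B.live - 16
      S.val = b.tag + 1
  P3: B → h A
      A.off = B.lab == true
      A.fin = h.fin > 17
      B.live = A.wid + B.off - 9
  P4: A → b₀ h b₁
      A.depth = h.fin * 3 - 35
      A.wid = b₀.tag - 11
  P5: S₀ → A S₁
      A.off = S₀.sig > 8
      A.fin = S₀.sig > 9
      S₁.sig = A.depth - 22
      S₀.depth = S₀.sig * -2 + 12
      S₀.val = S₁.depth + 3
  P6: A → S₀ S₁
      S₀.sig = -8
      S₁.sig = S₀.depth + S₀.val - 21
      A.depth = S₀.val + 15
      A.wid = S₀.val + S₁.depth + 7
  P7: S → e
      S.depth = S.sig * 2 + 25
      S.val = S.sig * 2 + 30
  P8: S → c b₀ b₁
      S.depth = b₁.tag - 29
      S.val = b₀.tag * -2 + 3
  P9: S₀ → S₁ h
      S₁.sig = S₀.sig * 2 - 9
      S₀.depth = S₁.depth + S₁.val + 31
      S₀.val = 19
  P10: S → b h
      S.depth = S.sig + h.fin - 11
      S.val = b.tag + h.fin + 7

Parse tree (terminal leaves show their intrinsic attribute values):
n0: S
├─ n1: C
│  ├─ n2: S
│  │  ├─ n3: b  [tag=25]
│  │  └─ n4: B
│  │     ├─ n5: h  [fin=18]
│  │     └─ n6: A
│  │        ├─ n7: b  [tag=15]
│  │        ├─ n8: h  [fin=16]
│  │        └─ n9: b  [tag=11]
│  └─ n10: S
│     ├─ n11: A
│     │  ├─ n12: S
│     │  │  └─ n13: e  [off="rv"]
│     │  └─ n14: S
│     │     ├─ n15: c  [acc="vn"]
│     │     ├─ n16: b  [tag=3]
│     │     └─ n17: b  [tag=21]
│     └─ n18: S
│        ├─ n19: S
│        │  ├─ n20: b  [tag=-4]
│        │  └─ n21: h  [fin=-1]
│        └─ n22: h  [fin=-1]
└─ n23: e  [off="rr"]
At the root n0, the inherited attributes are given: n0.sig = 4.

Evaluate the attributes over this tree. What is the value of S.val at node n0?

27

1. n0.sig = 4  [given at root]
2. n1.idx = "vm"  ["vm"]
3. n2.sig = 28  [len(C.idx) + 26]
4. n3.tag = 25  [terminal]
5. n4.lab = true  [b.tag > 24]
6. n4.off = 18  [S.sig * -1 + 46]
7. n5.fin = 18  [terminal]
8. n6.off = true  [B.lab == true]
9. n6.fin = true  [h.fin > 17]
10. n7.tag = 15  [terminal]
11. n8.fin = 16  [terminal]
12. n9.tag = 11  [terminal]
13. n6.depth = 13  [h.fin * 3 - 35]
14. n6.wid = 4  [b₀.tag - 11]
15. n4.live = 13  [A.wid + B.off - 9]
16. n2.depth = -3  [B.live - 16]
17. n2.val = 26  [b.tag + 1]
18. n10.sig = 9  [S₀.val + S₀.depth - 14]
19. n11.off = true  [S₀.sig > 8]
20. n11.fin = false  [S₀.sig > 9]
21. n12.sig = -8  [-8]
22. n13.off = "rv"  [terminal]
23. n12.depth = 9  [S.sig * 2 + 25]
24. n12.val = 14  [S.sig * 2 + 30]
25. n14.sig = 2  [S₀.depth + S₀.val - 21]
26. n15.acc = "vn"  [terminal]
27. n16.tag = 3  [terminal]
28. n17.tag = 21  [terminal]
29. n14.depth = -8  [b₁.tag - 29]
30. n14.val = -3  [b₀.tag * -2 + 3]
31. n11.depth = 29  [S₀.val + 15]
32. n11.wid = 13  [S₀.val + S₁.depth + 7]
33. n18.sig = 7  [A.depth - 22]
34. n19.sig = 5  [S₀.sig * 2 - 9]
35. n20.tag = -4  [terminal]
36. n21.fin = -1  [terminal]
37. n19.depth = -7  [S.sig + h.fin - 11]
38. n19.val = 2  [b.tag + h.fin + 7]
39. n22.fin = -1  [terminal]
40. n18.depth = 26  [S₁.depth + S₁.val + 31]
41. n18.val = 19  [19]
42. n10.depth = -6  [S₀.sig * -2 + 12]
43. n10.val = 29  [S₁.depth + 3]
44. n1.val = -9  [S₁.depth - 3]
45. n1.cnt = true  [true]
46. n1.lim = true  [S₁.val > 28]
47. n23.off = "rr"  [terminal]
48. n0.depth = 21  [C.val + 30]
49. n0.val = 27  [C.val + S.sig + 32]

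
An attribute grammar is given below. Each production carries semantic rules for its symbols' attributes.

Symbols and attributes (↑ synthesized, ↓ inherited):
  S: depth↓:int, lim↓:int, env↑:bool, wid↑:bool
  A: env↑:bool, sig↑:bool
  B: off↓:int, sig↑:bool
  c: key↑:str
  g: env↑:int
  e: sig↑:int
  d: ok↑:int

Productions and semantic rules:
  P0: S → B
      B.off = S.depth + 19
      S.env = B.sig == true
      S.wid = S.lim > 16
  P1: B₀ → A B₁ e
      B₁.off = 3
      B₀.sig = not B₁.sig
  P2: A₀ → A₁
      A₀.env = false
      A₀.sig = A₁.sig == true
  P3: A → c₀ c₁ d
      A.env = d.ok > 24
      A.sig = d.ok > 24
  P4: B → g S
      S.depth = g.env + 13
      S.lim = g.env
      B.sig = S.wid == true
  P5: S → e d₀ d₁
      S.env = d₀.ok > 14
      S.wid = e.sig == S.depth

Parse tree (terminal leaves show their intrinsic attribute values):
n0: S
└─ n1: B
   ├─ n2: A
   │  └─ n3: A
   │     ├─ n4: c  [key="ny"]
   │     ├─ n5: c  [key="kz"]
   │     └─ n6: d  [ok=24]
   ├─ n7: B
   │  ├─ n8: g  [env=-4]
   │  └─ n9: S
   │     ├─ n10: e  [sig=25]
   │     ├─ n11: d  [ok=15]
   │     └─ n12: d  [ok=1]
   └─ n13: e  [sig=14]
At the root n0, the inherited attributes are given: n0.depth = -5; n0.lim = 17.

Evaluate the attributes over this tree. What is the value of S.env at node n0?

1. n0.depth = -5  [given at root]
2. n0.lim = 17  [given at root]
3. n1.off = 14  [S.depth + 19]
4. n4.key = "ny"  [terminal]
5. n5.key = "kz"  [terminal]
6. n6.ok = 24  [terminal]
7. n3.env = false  [d.ok > 24]
8. n3.sig = false  [d.ok > 24]
9. n2.env = false  [false]
10. n2.sig = false  [A₁.sig == true]
11. n7.off = 3  [3]
12. n8.env = -4  [terminal]
13. n9.depth = 9  [g.env + 13]
14. n9.lim = -4  [g.env]
15. n10.sig = 25  [terminal]
16. n11.ok = 15  [terminal]
17. n12.ok = 1  [terminal]
18. n9.env = true  [d₀.ok > 14]
19. n9.wid = false  [e.sig == S.depth]
20. n7.sig = false  [S.wid == true]
21. n13.sig = 14  [terminal]
22. n1.sig = true  [not B₁.sig]
23. n0.env = true  [B.sig == true]
24. n0.wid = true  [S.lim > 16]

true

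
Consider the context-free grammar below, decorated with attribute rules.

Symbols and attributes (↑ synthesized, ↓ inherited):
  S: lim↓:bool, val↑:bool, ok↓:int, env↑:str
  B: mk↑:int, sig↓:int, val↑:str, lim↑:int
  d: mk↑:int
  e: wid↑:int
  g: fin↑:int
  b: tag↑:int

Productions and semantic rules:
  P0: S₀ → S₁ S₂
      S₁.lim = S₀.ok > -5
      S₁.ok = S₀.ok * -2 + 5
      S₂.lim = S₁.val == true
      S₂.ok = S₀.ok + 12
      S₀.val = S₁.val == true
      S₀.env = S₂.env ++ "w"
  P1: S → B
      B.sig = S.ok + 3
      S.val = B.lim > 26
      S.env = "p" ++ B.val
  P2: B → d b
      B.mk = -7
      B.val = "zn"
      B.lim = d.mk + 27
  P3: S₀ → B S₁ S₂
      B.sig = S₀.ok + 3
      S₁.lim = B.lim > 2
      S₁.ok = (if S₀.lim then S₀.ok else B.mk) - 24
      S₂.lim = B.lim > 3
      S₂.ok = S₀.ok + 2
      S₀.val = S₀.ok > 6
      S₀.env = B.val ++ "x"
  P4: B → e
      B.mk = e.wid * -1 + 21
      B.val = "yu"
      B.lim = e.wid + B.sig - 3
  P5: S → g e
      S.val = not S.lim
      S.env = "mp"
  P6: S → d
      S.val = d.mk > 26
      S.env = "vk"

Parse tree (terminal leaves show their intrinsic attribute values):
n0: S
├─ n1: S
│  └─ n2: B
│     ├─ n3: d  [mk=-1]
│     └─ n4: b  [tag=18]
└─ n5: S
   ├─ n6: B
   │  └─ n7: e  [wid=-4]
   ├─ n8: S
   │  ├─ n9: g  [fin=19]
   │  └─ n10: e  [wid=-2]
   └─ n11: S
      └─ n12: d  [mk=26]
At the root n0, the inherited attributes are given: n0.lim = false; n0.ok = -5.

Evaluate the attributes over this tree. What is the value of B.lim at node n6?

1. n0.lim = false  [given at root]
2. n0.ok = -5  [given at root]
3. n1.lim = false  [S₀.ok > -5]
4. n1.ok = 15  [S₀.ok * -2 + 5]
5. n2.sig = 18  [S.ok + 3]
6. n3.mk = -1  [terminal]
7. n4.tag = 18  [terminal]
8. n2.mk = -7  [-7]
9. n2.val = "zn"  ["zn"]
10. n2.lim = 26  [d.mk + 27]
11. n1.val = false  [B.lim > 26]
12. n1.env = "pzn"  ["p" ++ B.val]
13. n5.lim = false  [S₁.val == true]
14. n5.ok = 7  [S₀.ok + 12]
15. n6.sig = 10  [S₀.ok + 3]
16. n7.wid = -4  [terminal]
17. n6.mk = 25  [e.wid * -1 + 21]
18. n6.val = "yu"  ["yu"]
19. n6.lim = 3  [e.wid + B.sig - 3]
20. n8.lim = true  [B.lim > 2]
21. n8.ok = 1  [(if S₀.lim then S₀.ok else B.mk) - 24]
22. n9.fin = 19  [terminal]
23. n10.wid = -2  [terminal]
24. n8.val = false  [not S.lim]
25. n8.env = "mp"  ["mp"]
26. n11.lim = false  [B.lim > 3]
27. n11.ok = 9  [S₀.ok + 2]
28. n12.mk = 26  [terminal]
29. n11.val = false  [d.mk > 26]
30. n11.env = "vk"  ["vk"]
31. n5.val = true  [S₀.ok > 6]
32. n5.env = "yux"  [B.val ++ "x"]
33. n0.val = false  [S₁.val == true]
34. n0.env = "yuxw"  [S₂.env ++ "w"]

3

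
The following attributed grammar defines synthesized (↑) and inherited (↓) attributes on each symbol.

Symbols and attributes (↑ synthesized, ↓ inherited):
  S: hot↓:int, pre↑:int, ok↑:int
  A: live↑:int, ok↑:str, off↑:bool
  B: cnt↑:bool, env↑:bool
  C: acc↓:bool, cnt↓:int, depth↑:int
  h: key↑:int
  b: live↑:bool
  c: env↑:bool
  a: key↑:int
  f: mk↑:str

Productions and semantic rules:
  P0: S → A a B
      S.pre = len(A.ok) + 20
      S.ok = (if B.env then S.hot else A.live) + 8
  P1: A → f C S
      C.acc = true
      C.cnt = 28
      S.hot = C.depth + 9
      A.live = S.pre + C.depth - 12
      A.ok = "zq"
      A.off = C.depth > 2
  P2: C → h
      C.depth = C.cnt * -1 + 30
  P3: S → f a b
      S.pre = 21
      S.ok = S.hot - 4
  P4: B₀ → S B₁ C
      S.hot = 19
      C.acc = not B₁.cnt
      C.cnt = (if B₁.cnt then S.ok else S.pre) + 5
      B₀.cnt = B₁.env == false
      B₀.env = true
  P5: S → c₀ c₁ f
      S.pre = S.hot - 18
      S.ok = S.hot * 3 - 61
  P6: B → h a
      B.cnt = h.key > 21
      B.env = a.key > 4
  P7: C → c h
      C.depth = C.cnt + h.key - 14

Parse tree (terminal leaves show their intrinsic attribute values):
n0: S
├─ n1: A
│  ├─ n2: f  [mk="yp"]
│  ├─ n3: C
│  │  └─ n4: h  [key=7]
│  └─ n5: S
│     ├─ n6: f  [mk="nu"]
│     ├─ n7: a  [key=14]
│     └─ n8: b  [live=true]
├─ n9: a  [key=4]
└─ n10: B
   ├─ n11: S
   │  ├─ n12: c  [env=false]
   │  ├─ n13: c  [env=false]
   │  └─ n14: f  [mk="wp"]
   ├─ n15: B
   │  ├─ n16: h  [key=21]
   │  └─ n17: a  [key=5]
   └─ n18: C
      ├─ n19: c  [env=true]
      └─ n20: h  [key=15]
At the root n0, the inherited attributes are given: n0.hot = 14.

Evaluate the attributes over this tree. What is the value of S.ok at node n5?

1. n0.hot = 14  [given at root]
2. n2.mk = "yp"  [terminal]
3. n3.acc = true  [true]
4. n3.cnt = 28  [28]
5. n4.key = 7  [terminal]
6. n3.depth = 2  [C.cnt * -1 + 30]
7. n5.hot = 11  [C.depth + 9]
8. n6.mk = "nu"  [terminal]
9. n7.key = 14  [terminal]
10. n8.live = true  [terminal]
11. n5.pre = 21  [21]
12. n5.ok = 7  [S.hot - 4]
13. n1.live = 11  [S.pre + C.depth - 12]
14. n1.ok = "zq"  ["zq"]
15. n1.off = false  [C.depth > 2]
16. n9.key = 4  [terminal]
17. n11.hot = 19  [19]
18. n12.env = false  [terminal]
19. n13.env = false  [terminal]
20. n14.mk = "wp"  [terminal]
21. n11.pre = 1  [S.hot - 18]
22. n11.ok = -4  [S.hot * 3 - 61]
23. n16.key = 21  [terminal]
24. n17.key = 5  [terminal]
25. n15.cnt = false  [h.key > 21]
26. n15.env = true  [a.key > 4]
27. n18.acc = true  [not B₁.cnt]
28. n18.cnt = 6  [(if B₁.cnt then S.ok else S.pre) + 5]
29. n19.env = true  [terminal]
30. n20.key = 15  [terminal]
31. n18.depth = 7  [C.cnt + h.key - 14]
32. n10.cnt = false  [B₁.env == false]
33. n10.env = true  [true]
34. n0.pre = 22  [len(A.ok) + 20]
35. n0.ok = 22  [(if B.env then S.hot else A.live) + 8]

7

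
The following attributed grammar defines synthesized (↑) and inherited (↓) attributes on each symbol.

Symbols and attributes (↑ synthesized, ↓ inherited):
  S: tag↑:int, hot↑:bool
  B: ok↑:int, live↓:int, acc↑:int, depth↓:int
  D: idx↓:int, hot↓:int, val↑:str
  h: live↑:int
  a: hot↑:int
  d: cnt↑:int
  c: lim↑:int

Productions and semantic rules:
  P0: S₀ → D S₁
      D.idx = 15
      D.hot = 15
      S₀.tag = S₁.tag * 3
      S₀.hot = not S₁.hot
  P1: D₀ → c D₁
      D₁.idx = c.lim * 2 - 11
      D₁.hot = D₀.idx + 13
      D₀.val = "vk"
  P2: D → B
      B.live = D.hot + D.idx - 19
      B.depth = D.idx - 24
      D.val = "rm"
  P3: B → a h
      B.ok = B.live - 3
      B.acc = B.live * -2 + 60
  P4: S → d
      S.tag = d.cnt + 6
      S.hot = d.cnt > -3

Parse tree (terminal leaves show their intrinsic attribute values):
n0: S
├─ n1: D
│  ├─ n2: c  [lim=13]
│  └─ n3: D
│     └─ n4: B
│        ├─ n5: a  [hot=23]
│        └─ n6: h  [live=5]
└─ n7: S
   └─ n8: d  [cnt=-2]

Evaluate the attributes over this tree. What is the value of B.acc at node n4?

12

1. n1.idx = 15  [15]
2. n1.hot = 15  [15]
3. n2.lim = 13  [terminal]
4. n3.idx = 15  [c.lim * 2 - 11]
5. n3.hot = 28  [D₀.idx + 13]
6. n4.live = 24  [D.hot + D.idx - 19]
7. n4.depth = -9  [D.idx - 24]
8. n5.hot = 23  [terminal]
9. n6.live = 5  [terminal]
10. n4.ok = 21  [B.live - 3]
11. n4.acc = 12  [B.live * -2 + 60]
12. n3.val = "rm"  ["rm"]
13. n1.val = "vk"  ["vk"]
14. n8.cnt = -2  [terminal]
15. n7.tag = 4  [d.cnt + 6]
16. n7.hot = true  [d.cnt > -3]
17. n0.tag = 12  [S₁.tag * 3]
18. n0.hot = false  [not S₁.hot]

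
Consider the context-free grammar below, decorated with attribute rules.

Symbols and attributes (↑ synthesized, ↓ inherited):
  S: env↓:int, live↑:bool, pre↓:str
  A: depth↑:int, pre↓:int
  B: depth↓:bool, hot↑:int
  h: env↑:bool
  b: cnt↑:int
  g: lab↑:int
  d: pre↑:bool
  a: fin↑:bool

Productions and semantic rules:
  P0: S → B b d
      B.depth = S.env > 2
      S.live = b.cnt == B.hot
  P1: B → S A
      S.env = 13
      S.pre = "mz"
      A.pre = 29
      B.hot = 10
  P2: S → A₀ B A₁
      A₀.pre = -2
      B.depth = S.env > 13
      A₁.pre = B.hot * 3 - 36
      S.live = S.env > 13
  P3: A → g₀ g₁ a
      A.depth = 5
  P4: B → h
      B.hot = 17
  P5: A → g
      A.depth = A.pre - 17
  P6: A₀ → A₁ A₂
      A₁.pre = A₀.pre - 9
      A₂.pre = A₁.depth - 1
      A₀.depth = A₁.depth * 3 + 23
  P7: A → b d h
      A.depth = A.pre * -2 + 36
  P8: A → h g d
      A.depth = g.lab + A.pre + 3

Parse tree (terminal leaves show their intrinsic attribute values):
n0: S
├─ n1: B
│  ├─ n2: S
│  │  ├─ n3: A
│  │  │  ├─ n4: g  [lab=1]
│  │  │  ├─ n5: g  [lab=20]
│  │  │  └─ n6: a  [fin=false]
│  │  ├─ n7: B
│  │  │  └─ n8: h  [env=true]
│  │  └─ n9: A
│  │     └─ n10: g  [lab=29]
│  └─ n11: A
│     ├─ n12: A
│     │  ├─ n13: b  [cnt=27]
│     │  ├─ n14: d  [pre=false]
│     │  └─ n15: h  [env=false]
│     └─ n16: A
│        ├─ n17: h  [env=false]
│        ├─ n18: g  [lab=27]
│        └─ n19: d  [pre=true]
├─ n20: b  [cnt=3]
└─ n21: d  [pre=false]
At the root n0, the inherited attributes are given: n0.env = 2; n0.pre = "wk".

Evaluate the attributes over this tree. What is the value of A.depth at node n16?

25

1. n0.env = 2  [given at root]
2. n0.pre = "wk"  [given at root]
3. n1.depth = false  [S.env > 2]
4. n2.env = 13  [13]
5. n2.pre = "mz"  ["mz"]
6. n3.pre = -2  [-2]
7. n4.lab = 1  [terminal]
8. n5.lab = 20  [terminal]
9. n6.fin = false  [terminal]
10. n3.depth = 5  [5]
11. n7.depth = false  [S.env > 13]
12. n8.env = true  [terminal]
13. n7.hot = 17  [17]
14. n9.pre = 15  [B.hot * 3 - 36]
15. n10.lab = 29  [terminal]
16. n9.depth = -2  [A.pre - 17]
17. n2.live = false  [S.env > 13]
18. n11.pre = 29  [29]
19. n12.pre = 20  [A₀.pre - 9]
20. n13.cnt = 27  [terminal]
21. n14.pre = false  [terminal]
22. n15.env = false  [terminal]
23. n12.depth = -4  [A.pre * -2 + 36]
24. n16.pre = -5  [A₁.depth - 1]
25. n17.env = false  [terminal]
26. n18.lab = 27  [terminal]
27. n19.pre = true  [terminal]
28. n16.depth = 25  [g.lab + A.pre + 3]
29. n11.depth = 11  [A₁.depth * 3 + 23]
30. n1.hot = 10  [10]
31. n20.cnt = 3  [terminal]
32. n21.pre = false  [terminal]
33. n0.live = false  [b.cnt == B.hot]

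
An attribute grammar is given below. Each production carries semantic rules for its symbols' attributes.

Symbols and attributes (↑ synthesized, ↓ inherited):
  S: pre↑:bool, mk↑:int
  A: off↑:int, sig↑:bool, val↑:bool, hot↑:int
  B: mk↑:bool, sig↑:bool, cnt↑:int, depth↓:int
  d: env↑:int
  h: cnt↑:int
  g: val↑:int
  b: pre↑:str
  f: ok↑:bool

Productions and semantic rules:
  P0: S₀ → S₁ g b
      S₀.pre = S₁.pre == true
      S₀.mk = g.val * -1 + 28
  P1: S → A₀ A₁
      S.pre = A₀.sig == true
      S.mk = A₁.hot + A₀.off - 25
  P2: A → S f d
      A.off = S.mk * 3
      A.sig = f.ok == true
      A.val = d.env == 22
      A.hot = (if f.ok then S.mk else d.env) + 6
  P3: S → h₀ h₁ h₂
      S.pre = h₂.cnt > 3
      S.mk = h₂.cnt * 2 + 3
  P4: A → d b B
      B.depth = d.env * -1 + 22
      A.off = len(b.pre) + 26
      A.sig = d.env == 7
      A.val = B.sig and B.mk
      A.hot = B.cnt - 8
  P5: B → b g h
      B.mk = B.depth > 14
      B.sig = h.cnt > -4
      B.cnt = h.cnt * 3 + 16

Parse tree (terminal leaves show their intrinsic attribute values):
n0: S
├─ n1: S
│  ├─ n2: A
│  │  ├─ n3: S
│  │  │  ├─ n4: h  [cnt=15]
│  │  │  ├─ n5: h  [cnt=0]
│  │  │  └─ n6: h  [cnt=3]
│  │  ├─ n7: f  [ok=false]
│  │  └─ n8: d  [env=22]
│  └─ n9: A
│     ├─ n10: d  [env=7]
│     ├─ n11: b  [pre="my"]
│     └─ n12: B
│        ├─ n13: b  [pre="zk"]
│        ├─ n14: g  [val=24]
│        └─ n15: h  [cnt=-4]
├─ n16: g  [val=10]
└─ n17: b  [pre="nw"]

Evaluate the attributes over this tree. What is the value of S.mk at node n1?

1. n4.cnt = 15  [terminal]
2. n5.cnt = 0  [terminal]
3. n6.cnt = 3  [terminal]
4. n3.pre = false  [h₂.cnt > 3]
5. n3.mk = 9  [h₂.cnt * 2 + 3]
6. n7.ok = false  [terminal]
7. n8.env = 22  [terminal]
8. n2.off = 27  [S.mk * 3]
9. n2.sig = false  [f.ok == true]
10. n2.val = true  [d.env == 22]
11. n2.hot = 28  [(if f.ok then S.mk else d.env) + 6]
12. n10.env = 7  [terminal]
13. n11.pre = "my"  [terminal]
14. n12.depth = 15  [d.env * -1 + 22]
15. n13.pre = "zk"  [terminal]
16. n14.val = 24  [terminal]
17. n15.cnt = -4  [terminal]
18. n12.mk = true  [B.depth > 14]
19. n12.sig = false  [h.cnt > -4]
20. n12.cnt = 4  [h.cnt * 3 + 16]
21. n9.off = 28  [len(b.pre) + 26]
22. n9.sig = true  [d.env == 7]
23. n9.val = false  [B.sig and B.mk]
24. n9.hot = -4  [B.cnt - 8]
25. n1.pre = false  [A₀.sig == true]
26. n1.mk = -2  [A₁.hot + A₀.off - 25]
27. n16.val = 10  [terminal]
28. n17.pre = "nw"  [terminal]
29. n0.pre = false  [S₁.pre == true]
30. n0.mk = 18  [g.val * -1 + 28]

-2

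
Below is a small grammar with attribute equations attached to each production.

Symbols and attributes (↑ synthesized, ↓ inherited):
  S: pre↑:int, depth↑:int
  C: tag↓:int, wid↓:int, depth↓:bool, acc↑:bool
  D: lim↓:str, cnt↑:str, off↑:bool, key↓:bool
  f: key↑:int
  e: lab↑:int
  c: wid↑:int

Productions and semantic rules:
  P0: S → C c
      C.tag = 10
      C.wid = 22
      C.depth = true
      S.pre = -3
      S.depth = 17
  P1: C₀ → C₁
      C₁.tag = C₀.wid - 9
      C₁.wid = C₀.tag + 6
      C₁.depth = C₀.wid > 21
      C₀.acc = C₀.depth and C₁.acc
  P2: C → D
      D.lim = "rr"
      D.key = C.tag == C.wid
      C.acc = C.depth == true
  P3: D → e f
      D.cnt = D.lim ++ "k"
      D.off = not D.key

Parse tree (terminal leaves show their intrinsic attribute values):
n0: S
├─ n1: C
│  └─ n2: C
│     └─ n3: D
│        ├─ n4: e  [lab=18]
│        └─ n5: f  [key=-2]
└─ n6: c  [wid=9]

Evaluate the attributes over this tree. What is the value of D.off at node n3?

1. n1.tag = 10  [10]
2. n1.wid = 22  [22]
3. n1.depth = true  [true]
4. n2.tag = 13  [C₀.wid - 9]
5. n2.wid = 16  [C₀.tag + 6]
6. n2.depth = true  [C₀.wid > 21]
7. n3.lim = "rr"  ["rr"]
8. n3.key = false  [C.tag == C.wid]
9. n4.lab = 18  [terminal]
10. n5.key = -2  [terminal]
11. n3.cnt = "rrk"  [D.lim ++ "k"]
12. n3.off = true  [not D.key]
13. n2.acc = true  [C.depth == true]
14. n1.acc = true  [C₀.depth and C₁.acc]
15. n6.wid = 9  [terminal]
16. n0.pre = -3  [-3]
17. n0.depth = 17  [17]

true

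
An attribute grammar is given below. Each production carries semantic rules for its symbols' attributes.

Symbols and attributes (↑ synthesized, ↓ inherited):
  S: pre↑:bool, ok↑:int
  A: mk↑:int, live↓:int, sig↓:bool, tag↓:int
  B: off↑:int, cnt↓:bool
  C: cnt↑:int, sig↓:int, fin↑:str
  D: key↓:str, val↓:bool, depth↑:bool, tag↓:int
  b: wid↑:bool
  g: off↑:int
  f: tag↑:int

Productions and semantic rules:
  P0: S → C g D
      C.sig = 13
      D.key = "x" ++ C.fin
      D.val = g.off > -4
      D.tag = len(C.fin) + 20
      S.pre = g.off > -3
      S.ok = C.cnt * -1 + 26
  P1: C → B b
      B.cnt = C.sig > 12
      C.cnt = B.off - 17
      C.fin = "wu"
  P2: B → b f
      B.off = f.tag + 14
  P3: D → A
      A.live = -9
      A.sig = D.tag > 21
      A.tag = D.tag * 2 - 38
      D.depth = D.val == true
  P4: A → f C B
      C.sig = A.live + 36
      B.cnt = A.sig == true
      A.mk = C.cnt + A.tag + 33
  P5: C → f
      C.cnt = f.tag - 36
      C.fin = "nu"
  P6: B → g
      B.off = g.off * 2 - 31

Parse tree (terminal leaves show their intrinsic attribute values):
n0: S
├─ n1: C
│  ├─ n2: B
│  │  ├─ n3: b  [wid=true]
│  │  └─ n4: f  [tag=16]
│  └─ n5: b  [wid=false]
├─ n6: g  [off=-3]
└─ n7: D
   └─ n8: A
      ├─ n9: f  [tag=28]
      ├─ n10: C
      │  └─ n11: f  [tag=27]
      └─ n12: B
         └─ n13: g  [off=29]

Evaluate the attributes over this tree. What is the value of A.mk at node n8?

1. n1.sig = 13  [13]
2. n2.cnt = true  [C.sig > 12]
3. n3.wid = true  [terminal]
4. n4.tag = 16  [terminal]
5. n2.off = 30  [f.tag + 14]
6. n5.wid = false  [terminal]
7. n1.cnt = 13  [B.off - 17]
8. n1.fin = "wu"  ["wu"]
9. n6.off = -3  [terminal]
10. n7.key = "xwu"  ["x" ++ C.fin]
11. n7.val = true  [g.off > -4]
12. n7.tag = 22  [len(C.fin) + 20]
13. n8.live = -9  [-9]
14. n8.sig = true  [D.tag > 21]
15. n8.tag = 6  [D.tag * 2 - 38]
16. n9.tag = 28  [terminal]
17. n10.sig = 27  [A.live + 36]
18. n11.tag = 27  [terminal]
19. n10.cnt = -9  [f.tag - 36]
20. n10.fin = "nu"  ["nu"]
21. n12.cnt = true  [A.sig == true]
22. n13.off = 29  [terminal]
23. n12.off = 27  [g.off * 2 - 31]
24. n8.mk = 30  [C.cnt + A.tag + 33]
25. n7.depth = true  [D.val == true]
26. n0.pre = false  [g.off > -3]
27. n0.ok = 13  [C.cnt * -1 + 26]

30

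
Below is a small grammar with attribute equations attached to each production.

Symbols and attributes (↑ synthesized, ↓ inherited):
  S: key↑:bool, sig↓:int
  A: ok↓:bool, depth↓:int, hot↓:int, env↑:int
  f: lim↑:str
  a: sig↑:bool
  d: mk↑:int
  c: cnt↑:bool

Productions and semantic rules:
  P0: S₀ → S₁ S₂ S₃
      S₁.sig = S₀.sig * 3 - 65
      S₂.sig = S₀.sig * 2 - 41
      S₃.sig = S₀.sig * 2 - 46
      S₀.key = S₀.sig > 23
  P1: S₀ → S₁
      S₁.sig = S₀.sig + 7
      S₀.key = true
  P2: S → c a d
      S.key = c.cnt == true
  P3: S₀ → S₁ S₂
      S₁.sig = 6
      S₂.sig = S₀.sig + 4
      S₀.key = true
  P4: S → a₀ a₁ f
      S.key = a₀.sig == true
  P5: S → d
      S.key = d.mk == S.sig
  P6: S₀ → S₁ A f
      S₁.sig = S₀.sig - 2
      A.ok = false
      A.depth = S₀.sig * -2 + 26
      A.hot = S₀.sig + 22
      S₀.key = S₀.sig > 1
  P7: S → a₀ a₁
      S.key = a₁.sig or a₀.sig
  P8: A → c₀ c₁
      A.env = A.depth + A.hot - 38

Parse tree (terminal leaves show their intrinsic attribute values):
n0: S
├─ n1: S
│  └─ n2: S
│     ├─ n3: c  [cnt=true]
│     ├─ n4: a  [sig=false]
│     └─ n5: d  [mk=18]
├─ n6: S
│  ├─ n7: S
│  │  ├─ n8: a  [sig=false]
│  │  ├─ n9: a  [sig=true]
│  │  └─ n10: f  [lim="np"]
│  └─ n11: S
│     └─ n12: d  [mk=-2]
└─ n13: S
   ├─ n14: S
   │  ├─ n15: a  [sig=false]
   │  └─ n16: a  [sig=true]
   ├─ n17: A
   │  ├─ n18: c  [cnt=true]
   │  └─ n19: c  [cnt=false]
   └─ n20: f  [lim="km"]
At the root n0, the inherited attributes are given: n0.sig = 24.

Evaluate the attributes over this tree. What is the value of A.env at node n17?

8

1. n0.sig = 24  [given at root]
2. n1.sig = 7  [S₀.sig * 3 - 65]
3. n2.sig = 14  [S₀.sig + 7]
4. n3.cnt = true  [terminal]
5. n4.sig = false  [terminal]
6. n5.mk = 18  [terminal]
7. n2.key = true  [c.cnt == true]
8. n1.key = true  [true]
9. n6.sig = 7  [S₀.sig * 2 - 41]
10. n7.sig = 6  [6]
11. n8.sig = false  [terminal]
12. n9.sig = true  [terminal]
13. n10.lim = "np"  [terminal]
14. n7.key = false  [a₀.sig == true]
15. n11.sig = 11  [S₀.sig + 4]
16. n12.mk = -2  [terminal]
17. n11.key = false  [d.mk == S.sig]
18. n6.key = true  [true]
19. n13.sig = 2  [S₀.sig * 2 - 46]
20. n14.sig = 0  [S₀.sig - 2]
21. n15.sig = false  [terminal]
22. n16.sig = true  [terminal]
23. n14.key = true  [a₁.sig or a₀.sig]
24. n17.ok = false  [false]
25. n17.depth = 22  [S₀.sig * -2 + 26]
26. n17.hot = 24  [S₀.sig + 22]
27. n18.cnt = true  [terminal]
28. n19.cnt = false  [terminal]
29. n17.env = 8  [A.depth + A.hot - 38]
30. n20.lim = "km"  [terminal]
31. n13.key = true  [S₀.sig > 1]
32. n0.key = true  [S₀.sig > 23]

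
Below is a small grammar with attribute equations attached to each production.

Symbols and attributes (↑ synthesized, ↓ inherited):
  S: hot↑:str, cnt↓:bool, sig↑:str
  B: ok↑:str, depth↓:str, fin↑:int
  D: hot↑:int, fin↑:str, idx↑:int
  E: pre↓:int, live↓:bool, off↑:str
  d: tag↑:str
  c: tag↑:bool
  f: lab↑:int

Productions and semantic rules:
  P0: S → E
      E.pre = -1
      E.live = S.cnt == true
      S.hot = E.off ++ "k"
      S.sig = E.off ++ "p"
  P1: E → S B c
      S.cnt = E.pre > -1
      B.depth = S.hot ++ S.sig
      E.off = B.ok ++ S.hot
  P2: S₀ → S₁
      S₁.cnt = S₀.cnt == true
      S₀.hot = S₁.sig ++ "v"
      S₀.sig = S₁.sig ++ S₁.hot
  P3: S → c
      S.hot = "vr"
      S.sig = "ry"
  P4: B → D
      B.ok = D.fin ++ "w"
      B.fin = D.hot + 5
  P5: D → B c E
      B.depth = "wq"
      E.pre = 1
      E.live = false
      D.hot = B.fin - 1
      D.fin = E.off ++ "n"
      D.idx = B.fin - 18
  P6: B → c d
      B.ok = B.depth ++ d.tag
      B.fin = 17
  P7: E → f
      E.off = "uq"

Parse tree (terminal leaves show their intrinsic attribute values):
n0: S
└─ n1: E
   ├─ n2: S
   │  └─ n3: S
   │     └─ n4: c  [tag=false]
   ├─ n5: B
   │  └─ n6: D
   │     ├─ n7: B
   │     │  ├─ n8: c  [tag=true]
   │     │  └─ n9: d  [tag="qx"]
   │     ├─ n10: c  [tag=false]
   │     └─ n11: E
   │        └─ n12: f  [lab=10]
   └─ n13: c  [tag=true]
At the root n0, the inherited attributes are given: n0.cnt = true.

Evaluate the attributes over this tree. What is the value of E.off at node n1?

"uqnwryv"

1. n0.cnt = true  [given at root]
2. n1.pre = -1  [-1]
3. n1.live = true  [S.cnt == true]
4. n2.cnt = false  [E.pre > -1]
5. n3.cnt = false  [S₀.cnt == true]
6. n4.tag = false  [terminal]
7. n3.hot = "vr"  ["vr"]
8. n3.sig = "ry"  ["ry"]
9. n2.hot = "ryv"  [S₁.sig ++ "v"]
10. n2.sig = "ryvr"  [S₁.sig ++ S₁.hot]
11. n5.depth = "ryvryvr"  [S.hot ++ S.sig]
12. n7.depth = "wq"  ["wq"]
13. n8.tag = true  [terminal]
14. n9.tag = "qx"  [terminal]
15. n7.ok = "wqqx"  [B.depth ++ d.tag]
16. n7.fin = 17  [17]
17. n10.tag = false  [terminal]
18. n11.pre = 1  [1]
19. n11.live = false  [false]
20. n12.lab = 10  [terminal]
21. n11.off = "uq"  ["uq"]
22. n6.hot = 16  [B.fin - 1]
23. n6.fin = "uqn"  [E.off ++ "n"]
24. n6.idx = -1  [B.fin - 18]
25. n5.ok = "uqnw"  [D.fin ++ "w"]
26. n5.fin = 21  [D.hot + 5]
27. n13.tag = true  [terminal]
28. n1.off = "uqnwryv"  [B.ok ++ S.hot]
29. n0.hot = "uqnwryvk"  [E.off ++ "k"]
30. n0.sig = "uqnwryvp"  [E.off ++ "p"]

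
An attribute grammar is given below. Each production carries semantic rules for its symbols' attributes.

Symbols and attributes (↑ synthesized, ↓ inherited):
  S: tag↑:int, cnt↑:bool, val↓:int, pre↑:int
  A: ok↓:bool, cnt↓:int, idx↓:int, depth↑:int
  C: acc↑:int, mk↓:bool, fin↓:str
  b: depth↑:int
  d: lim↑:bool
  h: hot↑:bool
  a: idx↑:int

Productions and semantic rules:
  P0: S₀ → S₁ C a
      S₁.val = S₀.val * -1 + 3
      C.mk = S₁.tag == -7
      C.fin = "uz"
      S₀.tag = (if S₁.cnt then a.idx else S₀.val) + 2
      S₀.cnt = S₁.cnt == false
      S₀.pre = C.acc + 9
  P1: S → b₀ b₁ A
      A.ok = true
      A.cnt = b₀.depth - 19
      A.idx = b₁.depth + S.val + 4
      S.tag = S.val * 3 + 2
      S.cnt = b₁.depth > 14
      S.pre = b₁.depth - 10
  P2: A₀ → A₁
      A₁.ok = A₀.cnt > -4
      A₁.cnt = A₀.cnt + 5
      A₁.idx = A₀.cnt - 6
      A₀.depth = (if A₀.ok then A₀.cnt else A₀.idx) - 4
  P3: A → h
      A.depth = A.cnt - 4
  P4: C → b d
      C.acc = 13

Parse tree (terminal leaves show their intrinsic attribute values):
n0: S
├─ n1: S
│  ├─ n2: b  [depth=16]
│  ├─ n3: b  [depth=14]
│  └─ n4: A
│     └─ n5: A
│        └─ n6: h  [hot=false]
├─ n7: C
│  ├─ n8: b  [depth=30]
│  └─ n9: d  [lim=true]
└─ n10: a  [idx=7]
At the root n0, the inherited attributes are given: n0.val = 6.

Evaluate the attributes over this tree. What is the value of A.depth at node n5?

1. n0.val = 6  [given at root]
2. n1.val = -3  [S₀.val * -1 + 3]
3. n2.depth = 16  [terminal]
4. n3.depth = 14  [terminal]
5. n4.ok = true  [true]
6. n4.cnt = -3  [b₀.depth - 19]
7. n4.idx = 15  [b₁.depth + S.val + 4]
8. n5.ok = true  [A₀.cnt > -4]
9. n5.cnt = 2  [A₀.cnt + 5]
10. n5.idx = -9  [A₀.cnt - 6]
11. n6.hot = false  [terminal]
12. n5.depth = -2  [A.cnt - 4]
13. n4.depth = -7  [(if A₀.ok then A₀.cnt else A₀.idx) - 4]
14. n1.tag = -7  [S.val * 3 + 2]
15. n1.cnt = false  [b₁.depth > 14]
16. n1.pre = 4  [b₁.depth - 10]
17. n7.mk = true  [S₁.tag == -7]
18. n7.fin = "uz"  ["uz"]
19. n8.depth = 30  [terminal]
20. n9.lim = true  [terminal]
21. n7.acc = 13  [13]
22. n10.idx = 7  [terminal]
23. n0.tag = 8  [(if S₁.cnt then a.idx else S₀.val) + 2]
24. n0.cnt = true  [S₁.cnt == false]
25. n0.pre = 22  [C.acc + 9]

-2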